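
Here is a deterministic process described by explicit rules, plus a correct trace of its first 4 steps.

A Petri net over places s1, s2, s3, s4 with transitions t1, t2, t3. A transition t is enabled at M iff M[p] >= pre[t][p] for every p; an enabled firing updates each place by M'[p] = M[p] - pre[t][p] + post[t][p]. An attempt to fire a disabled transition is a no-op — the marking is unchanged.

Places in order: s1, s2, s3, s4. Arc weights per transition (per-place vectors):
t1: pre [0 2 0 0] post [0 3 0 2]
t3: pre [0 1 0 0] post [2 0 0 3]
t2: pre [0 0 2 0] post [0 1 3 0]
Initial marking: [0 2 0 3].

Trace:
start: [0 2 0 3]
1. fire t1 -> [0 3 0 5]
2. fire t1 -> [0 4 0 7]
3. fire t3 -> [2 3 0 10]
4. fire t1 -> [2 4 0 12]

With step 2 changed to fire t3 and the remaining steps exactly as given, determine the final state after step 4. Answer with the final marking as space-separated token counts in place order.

(re-executing from step 2 with the substitution; state before step 2: [0 3 0 5])
2. fire t3 -> [2 2 0 8]
3. fire t3 -> [4 1 0 11]
4. fire t1 -> [4 1 0 11]

4 1 0 11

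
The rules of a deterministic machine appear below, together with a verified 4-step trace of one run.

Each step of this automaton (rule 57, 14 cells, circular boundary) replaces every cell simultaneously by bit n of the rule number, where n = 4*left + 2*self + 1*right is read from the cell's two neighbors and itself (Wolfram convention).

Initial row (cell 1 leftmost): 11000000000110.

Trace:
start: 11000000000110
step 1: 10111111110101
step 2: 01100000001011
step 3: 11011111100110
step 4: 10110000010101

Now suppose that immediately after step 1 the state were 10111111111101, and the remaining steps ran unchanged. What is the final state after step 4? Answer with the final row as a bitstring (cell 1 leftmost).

10110000000101

state after step 1 := 10111111111101
step 2: 01100000000011
step 3: 11011111111010
step 4: 10110000000101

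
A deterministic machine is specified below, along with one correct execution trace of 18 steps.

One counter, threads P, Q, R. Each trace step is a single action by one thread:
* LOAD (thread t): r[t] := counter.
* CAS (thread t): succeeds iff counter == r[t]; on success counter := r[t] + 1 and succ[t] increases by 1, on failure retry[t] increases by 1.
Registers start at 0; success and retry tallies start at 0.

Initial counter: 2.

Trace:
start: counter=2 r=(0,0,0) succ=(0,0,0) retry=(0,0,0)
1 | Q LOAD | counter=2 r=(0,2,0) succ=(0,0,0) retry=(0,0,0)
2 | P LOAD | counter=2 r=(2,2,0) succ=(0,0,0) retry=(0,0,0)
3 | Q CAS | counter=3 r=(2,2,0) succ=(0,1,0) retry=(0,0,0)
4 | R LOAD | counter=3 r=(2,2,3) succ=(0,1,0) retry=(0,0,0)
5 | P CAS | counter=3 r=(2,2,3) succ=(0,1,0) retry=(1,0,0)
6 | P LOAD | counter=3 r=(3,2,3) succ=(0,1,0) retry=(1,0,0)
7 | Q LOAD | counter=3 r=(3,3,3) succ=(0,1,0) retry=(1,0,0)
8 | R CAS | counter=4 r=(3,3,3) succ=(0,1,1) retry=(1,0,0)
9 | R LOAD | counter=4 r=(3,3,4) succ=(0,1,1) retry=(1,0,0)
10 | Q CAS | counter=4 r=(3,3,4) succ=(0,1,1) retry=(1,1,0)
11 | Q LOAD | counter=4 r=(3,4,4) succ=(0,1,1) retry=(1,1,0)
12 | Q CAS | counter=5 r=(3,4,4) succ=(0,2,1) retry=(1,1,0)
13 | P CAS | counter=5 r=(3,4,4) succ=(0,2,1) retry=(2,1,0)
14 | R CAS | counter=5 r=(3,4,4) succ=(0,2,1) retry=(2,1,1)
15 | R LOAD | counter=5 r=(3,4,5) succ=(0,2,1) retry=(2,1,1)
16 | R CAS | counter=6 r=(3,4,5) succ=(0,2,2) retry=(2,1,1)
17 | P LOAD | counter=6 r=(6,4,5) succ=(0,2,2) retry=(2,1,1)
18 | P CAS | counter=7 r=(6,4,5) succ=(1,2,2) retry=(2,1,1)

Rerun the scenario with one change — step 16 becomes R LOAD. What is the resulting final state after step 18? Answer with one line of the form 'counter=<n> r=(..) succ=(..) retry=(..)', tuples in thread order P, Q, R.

counter=6 r=(5,4,5) succ=(1,2,1) retry=(2,1,1)

(re-executing from step 16 with the substitution; state before step 16: counter=5 r=(3,4,5) succ=(0,2,1) retry=(2,1,1))
16 | R LOAD | counter=5 r=(3,4,5) succ=(0,2,1) retry=(2,1,1)
17 | P LOAD | counter=5 r=(5,4,5) succ=(0,2,1) retry=(2,1,1)
18 | P CAS | counter=6 r=(5,4,5) succ=(1,2,1) retry=(2,1,1)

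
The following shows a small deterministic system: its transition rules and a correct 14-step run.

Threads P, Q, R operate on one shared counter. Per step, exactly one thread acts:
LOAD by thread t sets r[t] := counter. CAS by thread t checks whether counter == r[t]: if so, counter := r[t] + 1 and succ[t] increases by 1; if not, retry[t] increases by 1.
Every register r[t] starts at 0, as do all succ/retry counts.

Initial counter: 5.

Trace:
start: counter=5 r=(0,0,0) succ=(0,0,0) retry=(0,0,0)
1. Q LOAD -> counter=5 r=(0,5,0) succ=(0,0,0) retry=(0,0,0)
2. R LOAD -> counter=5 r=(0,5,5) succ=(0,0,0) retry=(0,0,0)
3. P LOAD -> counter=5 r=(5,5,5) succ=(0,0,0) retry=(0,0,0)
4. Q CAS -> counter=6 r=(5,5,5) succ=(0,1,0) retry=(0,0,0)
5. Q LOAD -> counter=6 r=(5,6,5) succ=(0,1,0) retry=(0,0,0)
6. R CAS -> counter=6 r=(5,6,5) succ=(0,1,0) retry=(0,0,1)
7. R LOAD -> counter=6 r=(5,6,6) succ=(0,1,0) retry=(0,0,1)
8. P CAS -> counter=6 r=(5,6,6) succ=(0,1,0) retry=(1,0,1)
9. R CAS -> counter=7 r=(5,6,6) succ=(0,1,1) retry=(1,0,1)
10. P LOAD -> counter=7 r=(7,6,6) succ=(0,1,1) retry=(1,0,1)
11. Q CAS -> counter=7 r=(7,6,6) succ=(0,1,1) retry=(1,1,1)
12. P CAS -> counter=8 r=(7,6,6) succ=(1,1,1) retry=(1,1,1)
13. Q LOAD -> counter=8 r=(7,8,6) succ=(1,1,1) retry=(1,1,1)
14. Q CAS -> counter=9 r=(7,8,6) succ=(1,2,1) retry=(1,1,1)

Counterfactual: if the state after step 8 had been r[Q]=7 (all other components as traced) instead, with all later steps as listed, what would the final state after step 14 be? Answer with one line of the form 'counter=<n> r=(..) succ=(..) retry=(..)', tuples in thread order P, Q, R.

counter=9 r=(7,8,6) succ=(0,3,1) retry=(2,0,1)

state after step 8 := counter=6 r=(5,7,6) succ=(0,1,0) retry=(1,0,1)
9. R CAS -> counter=7 r=(5,7,6) succ=(0,1,1) retry=(1,0,1)
10. P LOAD -> counter=7 r=(7,7,6) succ=(0,1,1) retry=(1,0,1)
11. Q CAS -> counter=8 r=(7,7,6) succ=(0,2,1) retry=(1,0,1)
12. P CAS -> counter=8 r=(7,7,6) succ=(0,2,1) retry=(2,0,1)
13. Q LOAD -> counter=8 r=(7,8,6) succ=(0,2,1) retry=(2,0,1)
14. Q CAS -> counter=9 r=(7,8,6) succ=(0,3,1) retry=(2,0,1)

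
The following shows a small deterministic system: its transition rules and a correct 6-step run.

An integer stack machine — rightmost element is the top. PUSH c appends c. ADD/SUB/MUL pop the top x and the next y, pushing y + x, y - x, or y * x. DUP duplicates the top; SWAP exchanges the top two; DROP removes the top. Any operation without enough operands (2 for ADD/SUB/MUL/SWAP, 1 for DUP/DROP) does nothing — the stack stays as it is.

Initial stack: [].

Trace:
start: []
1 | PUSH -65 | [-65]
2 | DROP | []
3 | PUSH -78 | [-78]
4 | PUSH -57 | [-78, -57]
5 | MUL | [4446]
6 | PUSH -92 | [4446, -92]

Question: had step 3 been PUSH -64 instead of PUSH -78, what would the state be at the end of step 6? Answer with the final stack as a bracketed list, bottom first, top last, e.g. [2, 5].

[3648, -92]

(re-executing from step 3 with the substitution; state before step 3: [])
3 | PUSH -64 | [-64]
4 | PUSH -57 | [-64, -57]
5 | MUL | [3648]
6 | PUSH -92 | [3648, -92]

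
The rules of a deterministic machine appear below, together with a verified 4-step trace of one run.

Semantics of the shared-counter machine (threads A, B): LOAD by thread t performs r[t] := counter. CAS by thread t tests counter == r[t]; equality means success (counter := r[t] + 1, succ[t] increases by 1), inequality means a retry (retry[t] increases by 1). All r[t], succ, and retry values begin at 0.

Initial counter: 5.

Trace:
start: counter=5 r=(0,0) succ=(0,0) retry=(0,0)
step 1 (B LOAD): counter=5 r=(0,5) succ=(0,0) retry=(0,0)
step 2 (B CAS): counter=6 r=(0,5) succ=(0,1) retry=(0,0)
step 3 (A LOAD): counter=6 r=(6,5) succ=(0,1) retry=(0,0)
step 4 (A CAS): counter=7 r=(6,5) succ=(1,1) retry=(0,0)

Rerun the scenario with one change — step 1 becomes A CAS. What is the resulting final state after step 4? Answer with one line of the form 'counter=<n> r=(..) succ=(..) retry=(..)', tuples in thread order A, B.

counter=6 r=(5,0) succ=(1,0) retry=(1,1)

(re-executing from step 1 with the substitution; state before step 1: counter=5 r=(0,0) succ=(0,0) retry=(0,0))
step 1 (A CAS): counter=5 r=(0,0) succ=(0,0) retry=(1,0)
step 2 (B CAS): counter=5 r=(0,0) succ=(0,0) retry=(1,1)
step 3 (A LOAD): counter=5 r=(5,0) succ=(0,0) retry=(1,1)
step 4 (A CAS): counter=6 r=(5,0) succ=(1,0) retry=(1,1)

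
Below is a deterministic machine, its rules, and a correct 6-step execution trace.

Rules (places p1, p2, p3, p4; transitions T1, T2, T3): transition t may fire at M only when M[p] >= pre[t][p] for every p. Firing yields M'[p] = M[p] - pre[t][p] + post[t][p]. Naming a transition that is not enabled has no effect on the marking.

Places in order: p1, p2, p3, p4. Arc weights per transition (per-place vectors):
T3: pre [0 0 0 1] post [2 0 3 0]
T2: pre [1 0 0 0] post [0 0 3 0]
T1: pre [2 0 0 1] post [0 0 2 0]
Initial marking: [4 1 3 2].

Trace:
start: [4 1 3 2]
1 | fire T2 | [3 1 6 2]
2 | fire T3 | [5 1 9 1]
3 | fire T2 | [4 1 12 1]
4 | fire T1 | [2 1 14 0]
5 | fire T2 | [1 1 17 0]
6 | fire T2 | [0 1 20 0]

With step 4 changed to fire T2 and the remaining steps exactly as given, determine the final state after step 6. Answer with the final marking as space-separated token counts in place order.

(re-executing from step 4 with the substitution; state before step 4: [4 1 12 1])
4 | fire T2 | [3 1 15 1]
5 | fire T2 | [2 1 18 1]
6 | fire T2 | [1 1 21 1]

1 1 21 1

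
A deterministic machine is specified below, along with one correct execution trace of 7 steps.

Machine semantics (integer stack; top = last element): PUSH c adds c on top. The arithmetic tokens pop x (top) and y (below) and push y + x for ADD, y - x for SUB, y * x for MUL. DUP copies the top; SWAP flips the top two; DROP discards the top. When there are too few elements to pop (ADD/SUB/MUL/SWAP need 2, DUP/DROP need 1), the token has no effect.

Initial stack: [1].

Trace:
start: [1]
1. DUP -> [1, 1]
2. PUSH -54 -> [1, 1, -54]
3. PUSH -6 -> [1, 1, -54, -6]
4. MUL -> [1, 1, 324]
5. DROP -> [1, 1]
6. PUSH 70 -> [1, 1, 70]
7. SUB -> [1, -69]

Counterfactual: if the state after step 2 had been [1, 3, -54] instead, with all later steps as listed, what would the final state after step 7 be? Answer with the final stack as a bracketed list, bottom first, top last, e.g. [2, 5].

[1, -67]

state after step 2 := [1, 3, -54]
3. PUSH -6 -> [1, 3, -54, -6]
4. MUL -> [1, 3, 324]
5. DROP -> [1, 3]
6. PUSH 70 -> [1, 3, 70]
7. SUB -> [1, -67]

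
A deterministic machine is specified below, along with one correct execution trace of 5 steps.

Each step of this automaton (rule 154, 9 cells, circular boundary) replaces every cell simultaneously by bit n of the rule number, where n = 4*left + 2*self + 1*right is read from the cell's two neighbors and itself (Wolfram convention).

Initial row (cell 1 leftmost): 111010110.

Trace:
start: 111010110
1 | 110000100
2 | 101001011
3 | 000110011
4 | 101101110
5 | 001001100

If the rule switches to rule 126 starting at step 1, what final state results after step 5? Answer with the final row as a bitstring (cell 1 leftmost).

000011110

(re-executing steps 1..5 under rule 126; state before step 1: 111010110)
1 | 101111111
2 | 111000000
3 | 101100001
4 | 111110011
5 | 000011110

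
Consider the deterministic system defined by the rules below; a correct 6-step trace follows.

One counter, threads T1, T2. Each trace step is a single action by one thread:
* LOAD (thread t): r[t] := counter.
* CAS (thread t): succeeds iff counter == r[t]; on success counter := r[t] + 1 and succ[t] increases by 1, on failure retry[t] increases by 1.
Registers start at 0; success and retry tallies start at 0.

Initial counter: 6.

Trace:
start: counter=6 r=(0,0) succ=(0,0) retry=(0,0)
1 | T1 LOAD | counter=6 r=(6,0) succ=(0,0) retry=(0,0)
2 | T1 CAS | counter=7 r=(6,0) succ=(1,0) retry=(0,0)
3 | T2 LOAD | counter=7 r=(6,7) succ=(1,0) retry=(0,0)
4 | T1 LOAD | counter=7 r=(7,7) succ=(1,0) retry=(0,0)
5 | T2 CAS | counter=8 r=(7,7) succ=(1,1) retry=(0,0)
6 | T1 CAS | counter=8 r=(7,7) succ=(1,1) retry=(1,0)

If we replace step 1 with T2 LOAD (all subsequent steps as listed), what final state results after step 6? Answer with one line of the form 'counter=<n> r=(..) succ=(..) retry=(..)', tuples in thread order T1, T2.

(re-executing from step 1 with the substitution; state before step 1: counter=6 r=(0,0) succ=(0,0) retry=(0,0))
1 | T2 LOAD | counter=6 r=(0,6) succ=(0,0) retry=(0,0)
2 | T1 CAS | counter=6 r=(0,6) succ=(0,0) retry=(1,0)
3 | T2 LOAD | counter=6 r=(0,6) succ=(0,0) retry=(1,0)
4 | T1 LOAD | counter=6 r=(6,6) succ=(0,0) retry=(1,0)
5 | T2 CAS | counter=7 r=(6,6) succ=(0,1) retry=(1,0)
6 | T1 CAS | counter=7 r=(6,6) succ=(0,1) retry=(2,0)

counter=7 r=(6,6) succ=(0,1) retry=(2,0)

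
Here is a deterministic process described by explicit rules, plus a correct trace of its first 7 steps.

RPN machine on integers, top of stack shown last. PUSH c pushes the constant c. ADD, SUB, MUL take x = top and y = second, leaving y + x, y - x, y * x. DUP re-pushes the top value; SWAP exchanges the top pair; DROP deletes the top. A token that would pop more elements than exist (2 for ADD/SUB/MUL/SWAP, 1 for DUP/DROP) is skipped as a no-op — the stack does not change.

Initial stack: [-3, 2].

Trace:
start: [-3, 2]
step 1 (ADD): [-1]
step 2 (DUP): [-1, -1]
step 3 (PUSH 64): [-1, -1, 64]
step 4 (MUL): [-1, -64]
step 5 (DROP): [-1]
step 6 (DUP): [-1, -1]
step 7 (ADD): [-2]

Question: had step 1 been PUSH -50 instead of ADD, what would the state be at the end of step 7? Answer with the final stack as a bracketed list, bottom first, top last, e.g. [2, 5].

(re-executing from step 1 with the substitution; state before step 1: [-3, 2])
step 1 (PUSH -50): [-3, 2, -50]
step 2 (DUP): [-3, 2, -50, -50]
step 3 (PUSH 64): [-3, 2, -50, -50, 64]
step 4 (MUL): [-3, 2, -50, -3200]
step 5 (DROP): [-3, 2, -50]
step 6 (DUP): [-3, 2, -50, -50]
step 7 (ADD): [-3, 2, -100]

[-3, 2, -100]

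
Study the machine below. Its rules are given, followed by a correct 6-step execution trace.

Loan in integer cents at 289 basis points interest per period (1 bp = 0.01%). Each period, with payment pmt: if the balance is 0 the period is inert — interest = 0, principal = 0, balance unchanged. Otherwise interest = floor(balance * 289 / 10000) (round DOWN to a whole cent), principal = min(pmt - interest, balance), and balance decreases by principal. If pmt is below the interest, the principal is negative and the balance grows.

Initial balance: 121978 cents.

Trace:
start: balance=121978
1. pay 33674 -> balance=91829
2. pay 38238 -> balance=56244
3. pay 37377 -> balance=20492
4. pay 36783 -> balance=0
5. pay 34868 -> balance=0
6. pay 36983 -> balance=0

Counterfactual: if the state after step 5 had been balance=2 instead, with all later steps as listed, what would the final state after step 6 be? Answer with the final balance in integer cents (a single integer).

0

state after step 5 := balance=2
6. pay 36983 -> balance=0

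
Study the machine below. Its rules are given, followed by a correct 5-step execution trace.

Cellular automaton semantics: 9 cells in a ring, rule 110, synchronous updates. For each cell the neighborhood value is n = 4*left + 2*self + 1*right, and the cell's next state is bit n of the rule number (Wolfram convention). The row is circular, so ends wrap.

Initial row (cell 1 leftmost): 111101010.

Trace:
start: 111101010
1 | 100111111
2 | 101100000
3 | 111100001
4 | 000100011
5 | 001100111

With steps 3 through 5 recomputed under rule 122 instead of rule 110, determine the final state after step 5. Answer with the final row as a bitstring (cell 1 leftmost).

111111101

(re-executing steps 3..5 under rule 122; state before step 3: 101100000)
3 | 011110001
4 | 110011010
5 | 111111101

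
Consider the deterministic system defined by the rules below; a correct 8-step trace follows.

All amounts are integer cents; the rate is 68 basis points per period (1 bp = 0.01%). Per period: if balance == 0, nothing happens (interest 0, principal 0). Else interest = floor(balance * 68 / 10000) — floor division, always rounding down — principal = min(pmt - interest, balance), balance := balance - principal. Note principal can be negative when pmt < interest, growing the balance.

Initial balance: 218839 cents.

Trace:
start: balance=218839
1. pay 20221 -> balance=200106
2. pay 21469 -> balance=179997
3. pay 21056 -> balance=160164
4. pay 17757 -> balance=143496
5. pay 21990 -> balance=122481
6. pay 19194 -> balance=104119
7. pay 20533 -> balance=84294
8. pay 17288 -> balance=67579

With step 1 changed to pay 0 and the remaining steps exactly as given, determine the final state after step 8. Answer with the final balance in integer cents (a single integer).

88784

(re-executing from step 1 with the substitution; state before step 1: balance=218839)
1. pay 0 -> balance=220327
2. pay 21469 -> balance=200356
3. pay 21056 -> balance=180662
4. pay 17757 -> balance=164133
5. pay 21990 -> balance=143259
6. pay 19194 -> balance=125039
7. pay 20533 -> balance=105356
8. pay 17288 -> balance=88784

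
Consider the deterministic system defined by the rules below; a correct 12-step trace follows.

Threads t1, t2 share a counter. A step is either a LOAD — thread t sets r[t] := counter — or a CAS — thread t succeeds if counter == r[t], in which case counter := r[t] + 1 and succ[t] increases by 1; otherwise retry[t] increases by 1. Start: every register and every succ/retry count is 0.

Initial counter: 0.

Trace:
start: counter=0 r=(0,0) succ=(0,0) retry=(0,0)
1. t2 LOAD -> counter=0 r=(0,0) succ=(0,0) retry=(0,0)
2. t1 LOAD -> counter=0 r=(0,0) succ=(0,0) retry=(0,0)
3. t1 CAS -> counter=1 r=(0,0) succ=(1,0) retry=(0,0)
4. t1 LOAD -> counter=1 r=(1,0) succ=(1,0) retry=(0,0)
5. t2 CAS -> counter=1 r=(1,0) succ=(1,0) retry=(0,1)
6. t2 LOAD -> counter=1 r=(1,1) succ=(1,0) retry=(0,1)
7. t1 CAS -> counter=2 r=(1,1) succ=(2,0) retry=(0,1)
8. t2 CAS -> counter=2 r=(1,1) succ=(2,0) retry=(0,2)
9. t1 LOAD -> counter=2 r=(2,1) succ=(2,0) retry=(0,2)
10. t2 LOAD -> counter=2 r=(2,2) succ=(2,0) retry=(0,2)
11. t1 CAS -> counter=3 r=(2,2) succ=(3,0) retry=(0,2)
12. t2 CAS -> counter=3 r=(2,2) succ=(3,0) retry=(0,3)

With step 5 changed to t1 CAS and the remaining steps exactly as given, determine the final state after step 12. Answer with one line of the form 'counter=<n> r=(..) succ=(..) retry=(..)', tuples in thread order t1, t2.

(re-executing from step 5 with the substitution; state before step 5: counter=1 r=(1,0) succ=(1,0) retry=(0,0))
5. t1 CAS -> counter=2 r=(1,0) succ=(2,0) retry=(0,0)
6. t2 LOAD -> counter=2 r=(1,2) succ=(2,0) retry=(0,0)
7. t1 CAS -> counter=2 r=(1,2) succ=(2,0) retry=(1,0)
8. t2 CAS -> counter=3 r=(1,2) succ=(2,1) retry=(1,0)
9. t1 LOAD -> counter=3 r=(3,2) succ=(2,1) retry=(1,0)
10. t2 LOAD -> counter=3 r=(3,3) succ=(2,1) retry=(1,0)
11. t1 CAS -> counter=4 r=(3,3) succ=(3,1) retry=(1,0)
12. t2 CAS -> counter=4 r=(3,3) succ=(3,1) retry=(1,1)

counter=4 r=(3,3) succ=(3,1) retry=(1,1)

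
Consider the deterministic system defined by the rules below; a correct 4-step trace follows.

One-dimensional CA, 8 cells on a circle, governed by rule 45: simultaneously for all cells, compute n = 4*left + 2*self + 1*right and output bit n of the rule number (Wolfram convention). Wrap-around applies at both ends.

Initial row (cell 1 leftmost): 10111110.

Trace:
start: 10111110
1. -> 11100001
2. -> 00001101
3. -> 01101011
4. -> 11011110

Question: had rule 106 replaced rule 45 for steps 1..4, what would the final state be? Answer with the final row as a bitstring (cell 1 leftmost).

(re-executing steps 1..4 under rule 106; state before step 1: 10111110)
1. -> 01100011
2. -> 11100111
3. -> 00101100
4. -> 01011100

01011100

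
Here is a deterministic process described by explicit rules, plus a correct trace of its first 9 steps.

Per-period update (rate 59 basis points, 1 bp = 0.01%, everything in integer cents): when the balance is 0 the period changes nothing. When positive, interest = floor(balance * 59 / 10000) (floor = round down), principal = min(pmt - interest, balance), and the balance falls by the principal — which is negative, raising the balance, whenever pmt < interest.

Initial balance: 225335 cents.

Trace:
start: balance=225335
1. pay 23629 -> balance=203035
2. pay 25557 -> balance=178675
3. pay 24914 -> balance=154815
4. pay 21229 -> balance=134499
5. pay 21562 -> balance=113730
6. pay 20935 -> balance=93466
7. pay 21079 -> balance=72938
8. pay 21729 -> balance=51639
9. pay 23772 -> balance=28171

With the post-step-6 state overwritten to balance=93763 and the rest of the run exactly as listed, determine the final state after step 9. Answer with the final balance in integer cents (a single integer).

28474

state after step 6 := balance=93763
7. pay 21079 -> balance=73237
8. pay 21729 -> balance=51940
9. pay 23772 -> balance=28474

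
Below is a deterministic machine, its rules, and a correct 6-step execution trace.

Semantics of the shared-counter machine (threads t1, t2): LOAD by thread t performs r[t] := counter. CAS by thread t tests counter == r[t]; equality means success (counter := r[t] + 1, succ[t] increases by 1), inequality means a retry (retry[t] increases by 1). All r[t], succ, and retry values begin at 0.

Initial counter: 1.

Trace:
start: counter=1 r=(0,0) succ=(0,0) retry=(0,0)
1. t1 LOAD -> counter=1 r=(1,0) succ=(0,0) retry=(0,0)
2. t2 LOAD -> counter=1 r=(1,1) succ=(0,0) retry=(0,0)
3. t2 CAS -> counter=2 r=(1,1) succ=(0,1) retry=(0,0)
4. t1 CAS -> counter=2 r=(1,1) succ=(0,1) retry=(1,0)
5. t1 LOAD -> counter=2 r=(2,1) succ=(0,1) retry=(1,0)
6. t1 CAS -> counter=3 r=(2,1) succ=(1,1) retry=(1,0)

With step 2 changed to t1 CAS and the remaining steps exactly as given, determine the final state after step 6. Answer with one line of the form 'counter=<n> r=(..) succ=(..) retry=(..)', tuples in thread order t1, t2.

(re-executing from step 2 with the substitution; state before step 2: counter=1 r=(1,0) succ=(0,0) retry=(0,0))
2. t1 CAS -> counter=2 r=(1,0) succ=(1,0) retry=(0,0)
3. t2 CAS -> counter=2 r=(1,0) succ=(1,0) retry=(0,1)
4. t1 CAS -> counter=2 r=(1,0) succ=(1,0) retry=(1,1)
5. t1 LOAD -> counter=2 r=(2,0) succ=(1,0) retry=(1,1)
6. t1 CAS -> counter=3 r=(2,0) succ=(2,0) retry=(1,1)

counter=3 r=(2,0) succ=(2,0) retry=(1,1)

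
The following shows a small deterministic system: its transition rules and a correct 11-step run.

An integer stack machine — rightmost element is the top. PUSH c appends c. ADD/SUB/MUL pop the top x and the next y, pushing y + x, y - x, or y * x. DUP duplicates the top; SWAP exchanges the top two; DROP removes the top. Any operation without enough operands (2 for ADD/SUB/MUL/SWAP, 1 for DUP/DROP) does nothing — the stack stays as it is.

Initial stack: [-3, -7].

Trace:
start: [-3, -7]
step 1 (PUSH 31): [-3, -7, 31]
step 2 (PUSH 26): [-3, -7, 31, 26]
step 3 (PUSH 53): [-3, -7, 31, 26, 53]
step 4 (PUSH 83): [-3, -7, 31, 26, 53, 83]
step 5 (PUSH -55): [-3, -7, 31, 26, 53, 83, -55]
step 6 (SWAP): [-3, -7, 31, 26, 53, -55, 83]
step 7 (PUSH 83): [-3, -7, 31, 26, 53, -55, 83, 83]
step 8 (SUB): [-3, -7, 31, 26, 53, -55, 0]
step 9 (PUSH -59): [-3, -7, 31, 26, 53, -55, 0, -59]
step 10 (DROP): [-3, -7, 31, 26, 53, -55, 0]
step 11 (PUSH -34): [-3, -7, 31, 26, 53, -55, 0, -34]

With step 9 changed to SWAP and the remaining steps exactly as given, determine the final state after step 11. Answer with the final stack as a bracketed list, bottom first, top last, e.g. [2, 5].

[-3, -7, 31, 26, 53, 0, -34]

(re-executing from step 9 with the substitution; state before step 9: [-3, -7, 31, 26, 53, -55, 0])
step 9 (SWAP): [-3, -7, 31, 26, 53, 0, -55]
step 10 (DROP): [-3, -7, 31, 26, 53, 0]
step 11 (PUSH -34): [-3, -7, 31, 26, 53, 0, -34]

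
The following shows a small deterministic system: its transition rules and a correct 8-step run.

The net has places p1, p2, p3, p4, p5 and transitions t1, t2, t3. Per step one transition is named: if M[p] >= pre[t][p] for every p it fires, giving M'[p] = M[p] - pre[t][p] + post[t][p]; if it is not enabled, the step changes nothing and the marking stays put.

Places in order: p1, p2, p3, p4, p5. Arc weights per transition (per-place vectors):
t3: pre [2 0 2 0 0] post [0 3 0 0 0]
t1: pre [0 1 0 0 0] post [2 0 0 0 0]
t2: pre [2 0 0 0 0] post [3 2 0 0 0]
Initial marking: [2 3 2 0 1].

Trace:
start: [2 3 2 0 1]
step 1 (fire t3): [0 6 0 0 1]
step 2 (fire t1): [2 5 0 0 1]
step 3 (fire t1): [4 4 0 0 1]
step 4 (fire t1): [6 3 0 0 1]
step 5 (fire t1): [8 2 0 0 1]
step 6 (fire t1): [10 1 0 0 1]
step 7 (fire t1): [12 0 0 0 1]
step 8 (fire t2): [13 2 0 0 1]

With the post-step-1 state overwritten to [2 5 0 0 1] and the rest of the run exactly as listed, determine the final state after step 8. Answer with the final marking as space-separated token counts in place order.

state after step 1 := [2 5 0 0 1]
step 2 (fire t1): [4 4 0 0 1]
step 3 (fire t1): [6 3 0 0 1]
step 4 (fire t1): [8 2 0 0 1]
step 5 (fire t1): [10 1 0 0 1]
step 6 (fire t1): [12 0 0 0 1]
step 7 (fire t1): [12 0 0 0 1]
step 8 (fire t2): [13 2 0 0 1]

13 2 0 0 1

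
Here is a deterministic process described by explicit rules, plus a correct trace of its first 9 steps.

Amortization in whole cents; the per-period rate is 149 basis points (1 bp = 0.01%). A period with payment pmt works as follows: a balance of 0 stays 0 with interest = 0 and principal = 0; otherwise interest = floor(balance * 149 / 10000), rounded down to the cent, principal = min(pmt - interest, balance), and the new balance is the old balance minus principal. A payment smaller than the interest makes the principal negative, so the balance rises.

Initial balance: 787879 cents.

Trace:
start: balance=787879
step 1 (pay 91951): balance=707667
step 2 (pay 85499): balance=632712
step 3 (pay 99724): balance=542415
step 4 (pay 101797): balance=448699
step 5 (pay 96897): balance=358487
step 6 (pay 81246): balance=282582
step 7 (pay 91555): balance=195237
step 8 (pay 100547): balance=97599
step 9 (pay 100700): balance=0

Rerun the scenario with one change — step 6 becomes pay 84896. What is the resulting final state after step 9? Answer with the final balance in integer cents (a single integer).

0

(re-executing from step 6 with the substitution; state before step 6: balance=358487)
step 6 (pay 84896): balance=278932
step 7 (pay 91555): balance=191533
step 8 (pay 100547): balance=93839
step 9 (pay 100700): balance=0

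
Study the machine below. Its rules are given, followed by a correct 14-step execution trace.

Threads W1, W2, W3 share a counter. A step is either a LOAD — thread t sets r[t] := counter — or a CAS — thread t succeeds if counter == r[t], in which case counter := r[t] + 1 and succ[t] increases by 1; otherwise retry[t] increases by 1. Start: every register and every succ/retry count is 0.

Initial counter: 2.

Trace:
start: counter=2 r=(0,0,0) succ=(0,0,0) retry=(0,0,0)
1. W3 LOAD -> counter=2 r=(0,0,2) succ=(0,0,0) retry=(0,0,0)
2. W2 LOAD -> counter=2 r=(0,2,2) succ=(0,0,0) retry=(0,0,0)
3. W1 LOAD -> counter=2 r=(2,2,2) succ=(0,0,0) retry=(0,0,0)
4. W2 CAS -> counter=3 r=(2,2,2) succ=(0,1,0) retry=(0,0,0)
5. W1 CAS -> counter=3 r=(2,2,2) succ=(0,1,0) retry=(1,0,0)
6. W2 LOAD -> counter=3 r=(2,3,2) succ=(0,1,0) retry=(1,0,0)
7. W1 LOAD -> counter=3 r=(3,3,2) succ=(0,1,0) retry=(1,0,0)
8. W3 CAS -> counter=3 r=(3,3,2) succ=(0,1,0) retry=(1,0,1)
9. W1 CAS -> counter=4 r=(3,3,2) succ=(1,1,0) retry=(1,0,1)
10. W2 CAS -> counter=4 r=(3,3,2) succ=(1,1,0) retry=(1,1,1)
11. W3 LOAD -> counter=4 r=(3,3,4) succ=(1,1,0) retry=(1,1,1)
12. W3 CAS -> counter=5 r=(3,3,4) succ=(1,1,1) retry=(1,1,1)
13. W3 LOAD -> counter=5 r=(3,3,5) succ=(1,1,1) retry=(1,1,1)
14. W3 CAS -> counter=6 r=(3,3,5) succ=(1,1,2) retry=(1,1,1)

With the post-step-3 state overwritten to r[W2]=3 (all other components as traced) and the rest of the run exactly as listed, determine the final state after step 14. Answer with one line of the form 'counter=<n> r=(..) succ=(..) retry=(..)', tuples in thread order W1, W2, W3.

counter=6 r=(3,3,5) succ=(2,0,2) retry=(0,2,1)

state after step 3 := counter=2 r=(2,3,2) succ=(0,0,0) retry=(0,0,0)
4. W2 CAS -> counter=2 r=(2,3,2) succ=(0,0,0) retry=(0,1,0)
5. W1 CAS -> counter=3 r=(2,3,2) succ=(1,0,0) retry=(0,1,0)
6. W2 LOAD -> counter=3 r=(2,3,2) succ=(1,0,0) retry=(0,1,0)
7. W1 LOAD -> counter=3 r=(3,3,2) succ=(1,0,0) retry=(0,1,0)
8. W3 CAS -> counter=3 r=(3,3,2) succ=(1,0,0) retry=(0,1,1)
9. W1 CAS -> counter=4 r=(3,3,2) succ=(2,0,0) retry=(0,1,1)
10. W2 CAS -> counter=4 r=(3,3,2) succ=(2,0,0) retry=(0,2,1)
11. W3 LOAD -> counter=4 r=(3,3,4) succ=(2,0,0) retry=(0,2,1)
12. W3 CAS -> counter=5 r=(3,3,4) succ=(2,0,1) retry=(0,2,1)
13. W3 LOAD -> counter=5 r=(3,3,5) succ=(2,0,1) retry=(0,2,1)
14. W3 CAS -> counter=6 r=(3,3,5) succ=(2,0,2) retry=(0,2,1)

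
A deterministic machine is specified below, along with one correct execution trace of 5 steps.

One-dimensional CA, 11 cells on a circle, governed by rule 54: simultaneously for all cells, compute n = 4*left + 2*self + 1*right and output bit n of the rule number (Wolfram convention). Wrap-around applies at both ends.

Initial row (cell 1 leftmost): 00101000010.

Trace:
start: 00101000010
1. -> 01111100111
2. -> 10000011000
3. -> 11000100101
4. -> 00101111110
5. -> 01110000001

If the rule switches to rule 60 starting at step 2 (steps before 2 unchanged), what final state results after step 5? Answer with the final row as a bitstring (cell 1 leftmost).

00001011001

(re-executing steps 2..5 under rule 60; state before step 2: 01111100111)
2. -> 11000010100
3. -> 10100011110
4. -> 11110010001
5. -> 00001011001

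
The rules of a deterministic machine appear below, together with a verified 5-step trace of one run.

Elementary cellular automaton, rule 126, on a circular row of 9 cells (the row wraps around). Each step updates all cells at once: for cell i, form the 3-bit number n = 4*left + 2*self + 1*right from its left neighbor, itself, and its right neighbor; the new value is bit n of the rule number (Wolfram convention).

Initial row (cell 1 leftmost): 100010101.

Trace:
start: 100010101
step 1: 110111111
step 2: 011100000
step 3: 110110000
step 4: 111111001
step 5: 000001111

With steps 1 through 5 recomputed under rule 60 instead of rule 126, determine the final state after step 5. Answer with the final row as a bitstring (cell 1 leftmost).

(re-executing steps 1..5 under rule 60; state before step 1: 100010101)
step 1: 010011111
step 2: 111010000
step 3: 100111000
step 4: 110100100
step 5: 101110110

101110110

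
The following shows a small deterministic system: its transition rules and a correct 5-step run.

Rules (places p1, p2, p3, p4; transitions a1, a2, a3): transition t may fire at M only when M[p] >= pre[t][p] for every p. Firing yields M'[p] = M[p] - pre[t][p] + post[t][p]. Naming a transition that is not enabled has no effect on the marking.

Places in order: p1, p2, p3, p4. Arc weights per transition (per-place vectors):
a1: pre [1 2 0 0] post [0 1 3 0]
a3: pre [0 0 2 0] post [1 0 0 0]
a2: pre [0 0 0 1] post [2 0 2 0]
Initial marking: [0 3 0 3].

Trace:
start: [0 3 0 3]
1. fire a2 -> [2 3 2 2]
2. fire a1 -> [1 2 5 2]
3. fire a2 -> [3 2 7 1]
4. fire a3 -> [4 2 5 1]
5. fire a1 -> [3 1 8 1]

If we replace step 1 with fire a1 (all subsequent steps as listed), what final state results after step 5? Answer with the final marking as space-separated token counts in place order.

(re-executing from step 1 with the substitution; state before step 1: [0 3 0 3])
1. fire a1 -> [0 3 0 3]
2. fire a1 -> [0 3 0 3]
3. fire a2 -> [2 3 2 2]
4. fire a3 -> [3 3 0 2]
5. fire a1 -> [2 2 3 2]

2 2 3 2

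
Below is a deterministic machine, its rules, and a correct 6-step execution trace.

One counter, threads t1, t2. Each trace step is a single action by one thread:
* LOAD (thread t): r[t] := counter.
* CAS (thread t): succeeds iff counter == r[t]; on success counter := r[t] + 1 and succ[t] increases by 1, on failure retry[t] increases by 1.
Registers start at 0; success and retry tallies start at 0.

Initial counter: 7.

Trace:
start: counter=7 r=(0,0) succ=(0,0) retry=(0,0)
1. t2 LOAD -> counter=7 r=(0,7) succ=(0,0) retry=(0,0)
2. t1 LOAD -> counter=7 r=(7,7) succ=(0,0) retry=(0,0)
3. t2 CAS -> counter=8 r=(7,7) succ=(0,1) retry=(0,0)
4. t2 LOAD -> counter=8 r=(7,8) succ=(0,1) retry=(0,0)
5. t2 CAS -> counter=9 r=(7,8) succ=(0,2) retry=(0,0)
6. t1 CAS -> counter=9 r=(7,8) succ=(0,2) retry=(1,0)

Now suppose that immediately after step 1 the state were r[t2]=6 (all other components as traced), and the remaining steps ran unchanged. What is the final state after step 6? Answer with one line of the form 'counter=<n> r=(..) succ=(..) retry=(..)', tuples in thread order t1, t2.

counter=8 r=(7,7) succ=(0,1) retry=(1,1)

state after step 1 := counter=7 r=(0,6) succ=(0,0) retry=(0,0)
2. t1 LOAD -> counter=7 r=(7,6) succ=(0,0) retry=(0,0)
3. t2 CAS -> counter=7 r=(7,6) succ=(0,0) retry=(0,1)
4. t2 LOAD -> counter=7 r=(7,7) succ=(0,0) retry=(0,1)
5. t2 CAS -> counter=8 r=(7,7) succ=(0,1) retry=(0,1)
6. t1 CAS -> counter=8 r=(7,7) succ=(0,1) retry=(1,1)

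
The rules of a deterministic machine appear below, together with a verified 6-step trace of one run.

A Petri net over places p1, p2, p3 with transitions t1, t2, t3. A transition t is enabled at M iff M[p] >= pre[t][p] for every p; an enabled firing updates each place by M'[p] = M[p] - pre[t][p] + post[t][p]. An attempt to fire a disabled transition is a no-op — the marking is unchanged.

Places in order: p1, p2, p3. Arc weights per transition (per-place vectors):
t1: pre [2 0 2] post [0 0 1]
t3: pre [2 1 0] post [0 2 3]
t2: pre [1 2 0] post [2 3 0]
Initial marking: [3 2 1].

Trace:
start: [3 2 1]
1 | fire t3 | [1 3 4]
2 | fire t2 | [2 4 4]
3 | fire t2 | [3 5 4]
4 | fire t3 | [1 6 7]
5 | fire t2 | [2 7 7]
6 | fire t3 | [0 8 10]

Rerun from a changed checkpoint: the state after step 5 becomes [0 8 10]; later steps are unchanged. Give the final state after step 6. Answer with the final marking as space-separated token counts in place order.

state after step 5 := [0 8 10]
6 | fire t3 | [0 8 10]

0 8 10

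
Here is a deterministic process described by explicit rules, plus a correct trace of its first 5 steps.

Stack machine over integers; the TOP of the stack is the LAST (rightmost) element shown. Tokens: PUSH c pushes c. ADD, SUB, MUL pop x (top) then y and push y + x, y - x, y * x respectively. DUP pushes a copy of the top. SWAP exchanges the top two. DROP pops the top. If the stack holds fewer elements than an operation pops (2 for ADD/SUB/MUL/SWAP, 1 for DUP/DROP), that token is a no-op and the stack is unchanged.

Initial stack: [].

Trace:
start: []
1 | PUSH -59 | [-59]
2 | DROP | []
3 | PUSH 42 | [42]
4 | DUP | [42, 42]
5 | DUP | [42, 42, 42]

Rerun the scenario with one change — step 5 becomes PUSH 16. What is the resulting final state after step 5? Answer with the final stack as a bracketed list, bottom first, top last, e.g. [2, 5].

[42, 42, 16]

(re-executing from step 5 with the substitution; state before step 5: [42, 42])
5 | PUSH 16 | [42, 42, 16]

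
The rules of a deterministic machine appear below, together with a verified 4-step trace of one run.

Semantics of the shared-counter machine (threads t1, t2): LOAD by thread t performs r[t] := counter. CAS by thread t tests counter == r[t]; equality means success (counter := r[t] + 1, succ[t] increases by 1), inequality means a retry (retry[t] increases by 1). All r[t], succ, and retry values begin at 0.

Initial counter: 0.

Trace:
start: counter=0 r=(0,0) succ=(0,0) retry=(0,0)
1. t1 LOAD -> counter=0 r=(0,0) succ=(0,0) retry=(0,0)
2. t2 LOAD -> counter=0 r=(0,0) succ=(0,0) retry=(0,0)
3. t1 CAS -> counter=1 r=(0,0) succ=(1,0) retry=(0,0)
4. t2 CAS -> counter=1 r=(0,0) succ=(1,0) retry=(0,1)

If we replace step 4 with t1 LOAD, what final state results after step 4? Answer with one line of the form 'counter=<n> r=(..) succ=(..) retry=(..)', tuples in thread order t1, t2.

(re-executing from step 4 with the substitution; state before step 4: counter=1 r=(0,0) succ=(1,0) retry=(0,0))
4. t1 LOAD -> counter=1 r=(1,0) succ=(1,0) retry=(0,0)

counter=1 r=(1,0) succ=(1,0) retry=(0,0)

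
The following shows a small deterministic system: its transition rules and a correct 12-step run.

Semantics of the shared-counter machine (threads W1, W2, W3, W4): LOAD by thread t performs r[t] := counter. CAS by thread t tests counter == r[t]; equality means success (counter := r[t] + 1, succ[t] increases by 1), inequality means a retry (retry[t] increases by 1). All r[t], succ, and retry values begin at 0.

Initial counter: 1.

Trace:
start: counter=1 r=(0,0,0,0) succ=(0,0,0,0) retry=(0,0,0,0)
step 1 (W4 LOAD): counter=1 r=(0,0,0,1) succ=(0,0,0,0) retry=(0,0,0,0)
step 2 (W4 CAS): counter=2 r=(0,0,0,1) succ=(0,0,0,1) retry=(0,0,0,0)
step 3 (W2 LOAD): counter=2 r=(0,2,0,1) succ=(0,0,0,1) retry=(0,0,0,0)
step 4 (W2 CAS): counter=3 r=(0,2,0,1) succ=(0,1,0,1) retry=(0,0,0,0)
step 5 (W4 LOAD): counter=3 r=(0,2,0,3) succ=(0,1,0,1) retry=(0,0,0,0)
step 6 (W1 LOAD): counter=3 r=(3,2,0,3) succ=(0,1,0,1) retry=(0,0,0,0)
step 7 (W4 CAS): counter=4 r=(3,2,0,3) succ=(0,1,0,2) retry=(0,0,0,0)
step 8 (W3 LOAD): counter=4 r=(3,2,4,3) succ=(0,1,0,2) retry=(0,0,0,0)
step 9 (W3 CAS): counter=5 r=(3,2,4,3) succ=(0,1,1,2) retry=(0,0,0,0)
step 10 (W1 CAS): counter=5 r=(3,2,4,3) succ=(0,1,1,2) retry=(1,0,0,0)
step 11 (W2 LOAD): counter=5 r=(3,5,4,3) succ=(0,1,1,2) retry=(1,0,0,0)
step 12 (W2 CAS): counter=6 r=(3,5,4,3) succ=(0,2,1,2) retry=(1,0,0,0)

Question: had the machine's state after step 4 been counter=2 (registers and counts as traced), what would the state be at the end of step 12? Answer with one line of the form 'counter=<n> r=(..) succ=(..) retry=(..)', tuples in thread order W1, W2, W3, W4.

counter=5 r=(2,4,3,2) succ=(0,2,1,2) retry=(1,0,0,0)

state after step 4 := counter=2 r=(0,2,0,1) succ=(0,1,0,1) retry=(0,0,0,0)
step 5 (W4 LOAD): counter=2 r=(0,2,0,2) succ=(0,1,0,1) retry=(0,0,0,0)
step 6 (W1 LOAD): counter=2 r=(2,2,0,2) succ=(0,1,0,1) retry=(0,0,0,0)
step 7 (W4 CAS): counter=3 r=(2,2,0,2) succ=(0,1,0,2) retry=(0,0,0,0)
step 8 (W3 LOAD): counter=3 r=(2,2,3,2) succ=(0,1,0,2) retry=(0,0,0,0)
step 9 (W3 CAS): counter=4 r=(2,2,3,2) succ=(0,1,1,2) retry=(0,0,0,0)
step 10 (W1 CAS): counter=4 r=(2,2,3,2) succ=(0,1,1,2) retry=(1,0,0,0)
step 11 (W2 LOAD): counter=4 r=(2,4,3,2) succ=(0,1,1,2) retry=(1,0,0,0)
step 12 (W2 CAS): counter=5 r=(2,4,3,2) succ=(0,2,1,2) retry=(1,0,0,0)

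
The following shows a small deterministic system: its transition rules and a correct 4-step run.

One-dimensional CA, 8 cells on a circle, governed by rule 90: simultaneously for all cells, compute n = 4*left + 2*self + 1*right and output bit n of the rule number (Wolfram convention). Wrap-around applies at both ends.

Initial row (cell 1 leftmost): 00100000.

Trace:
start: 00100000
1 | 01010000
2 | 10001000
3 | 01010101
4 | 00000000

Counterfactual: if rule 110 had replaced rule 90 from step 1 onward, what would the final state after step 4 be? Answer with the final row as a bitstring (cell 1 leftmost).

11100011

(re-executing steps 1..4 under rule 110; state before step 1: 00100000)
1 | 01100000
2 | 11100000
3 | 10100001
4 | 11100011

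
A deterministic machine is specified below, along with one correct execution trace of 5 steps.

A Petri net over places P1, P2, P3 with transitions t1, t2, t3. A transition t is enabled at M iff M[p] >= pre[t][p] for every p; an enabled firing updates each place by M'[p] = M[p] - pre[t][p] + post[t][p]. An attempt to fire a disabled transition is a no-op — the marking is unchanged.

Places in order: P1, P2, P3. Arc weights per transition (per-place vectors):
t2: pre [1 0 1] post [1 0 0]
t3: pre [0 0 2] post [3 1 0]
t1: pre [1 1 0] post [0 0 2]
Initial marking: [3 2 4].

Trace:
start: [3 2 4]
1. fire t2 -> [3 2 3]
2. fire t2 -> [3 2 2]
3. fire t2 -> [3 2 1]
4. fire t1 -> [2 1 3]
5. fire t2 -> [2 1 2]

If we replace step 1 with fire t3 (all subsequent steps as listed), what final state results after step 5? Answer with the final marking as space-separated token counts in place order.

(re-executing from step 1 with the substitution; state before step 1: [3 2 4])
1. fire t3 -> [6 3 2]
2. fire t2 -> [6 3 1]
3. fire t2 -> [6 3 0]
4. fire t1 -> [5 2 2]
5. fire t2 -> [5 2 1]

5 2 1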